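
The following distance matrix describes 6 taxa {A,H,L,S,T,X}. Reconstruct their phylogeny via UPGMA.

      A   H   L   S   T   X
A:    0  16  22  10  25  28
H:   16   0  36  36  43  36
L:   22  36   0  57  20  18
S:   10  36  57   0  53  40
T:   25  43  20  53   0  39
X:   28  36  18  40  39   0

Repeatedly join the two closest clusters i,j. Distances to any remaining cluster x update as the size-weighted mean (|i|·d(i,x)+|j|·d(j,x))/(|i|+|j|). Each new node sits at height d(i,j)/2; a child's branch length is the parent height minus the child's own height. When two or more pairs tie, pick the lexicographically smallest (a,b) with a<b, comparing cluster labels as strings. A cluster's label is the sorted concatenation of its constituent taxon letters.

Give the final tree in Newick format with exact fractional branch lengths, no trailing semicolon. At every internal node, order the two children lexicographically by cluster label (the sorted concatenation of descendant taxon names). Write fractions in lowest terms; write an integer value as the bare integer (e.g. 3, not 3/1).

(((A:5,S:5):8,H:13):53/9,((L:9,X:9):23/4,T:59/4):149/36)

1. join A+S (d=10) ⇒ AS; edges |A|=5, |S|=5
  updated: d(AS,H)=26, d(AS,L)=79/2, d(AS,T)=39, d(AS,X)=34
2. join L+X (d=18) ⇒ LX; edges |L|=9, |X|=9
  updated: d(AS,LX)=147/4, d(H,LX)=36, d(LX,T)=59/2
3. join AS+H (d=26) ⇒ AHS; edges |AS|=8, |H|=13
  updated: d(AHS,LX)=73/2, d(AHS,T)=121/3
4. join LX+T (d=59/2) ⇒ LTX; edges |LX|=23/4, |T|=59/4
  updated: d(AHS,LTX)=340/9
5. join AHS+LTX (d=340/9) ⇒ AHLSTX; edges |AHS|=53/9, |LTX|=149/36
final tree: (((A:5,S:5):8,H:13):53/9,((L:9,X:9):23/4,T:59/4):149/36)
total length: 2863/36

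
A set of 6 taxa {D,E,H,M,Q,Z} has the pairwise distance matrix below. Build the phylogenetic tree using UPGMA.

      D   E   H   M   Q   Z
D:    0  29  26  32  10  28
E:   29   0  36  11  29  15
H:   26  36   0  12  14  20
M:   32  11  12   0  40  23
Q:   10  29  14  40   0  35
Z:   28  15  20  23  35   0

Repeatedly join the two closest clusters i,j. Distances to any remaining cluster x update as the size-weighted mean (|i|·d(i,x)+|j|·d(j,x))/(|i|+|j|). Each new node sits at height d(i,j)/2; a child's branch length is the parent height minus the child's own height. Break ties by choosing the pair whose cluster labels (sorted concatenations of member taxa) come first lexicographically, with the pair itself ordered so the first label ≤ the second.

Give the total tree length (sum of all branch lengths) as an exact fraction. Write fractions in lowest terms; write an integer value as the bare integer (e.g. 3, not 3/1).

59

1. join D+Q (d=10) ⇒ DQ; edges |D|=5, |Q|=5
  updated: d(DQ,E)=29, d(DQ,H)=20, d(DQ,M)=36, d(DQ,Z)=63/2
2. join E+M (d=11) ⇒ EM; edges |E|=11/2, |M|=11/2
  updated: d(DQ,EM)=65/2, d(EM,H)=24, d(EM,Z)=19
3. join EM+Z (d=19) ⇒ EMZ; edges |EM|=4, |Z|=19/2
  updated: d(DQ,EMZ)=193/6, d(EMZ,H)=68/3
4. join DQ+H (d=20) ⇒ DHQ; edges |DQ|=5, |H|=10
  updated: d(DHQ,EMZ)=29
5. join DHQ+EMZ (d=29) ⇒ DEHMQZ; edges |DHQ|=9/2, |EMZ|=5
final tree: (((D:5,Q:5):5,H:10):9/2,((E:11/2,M:11/2):4,Z:19/2):5)
total length: 59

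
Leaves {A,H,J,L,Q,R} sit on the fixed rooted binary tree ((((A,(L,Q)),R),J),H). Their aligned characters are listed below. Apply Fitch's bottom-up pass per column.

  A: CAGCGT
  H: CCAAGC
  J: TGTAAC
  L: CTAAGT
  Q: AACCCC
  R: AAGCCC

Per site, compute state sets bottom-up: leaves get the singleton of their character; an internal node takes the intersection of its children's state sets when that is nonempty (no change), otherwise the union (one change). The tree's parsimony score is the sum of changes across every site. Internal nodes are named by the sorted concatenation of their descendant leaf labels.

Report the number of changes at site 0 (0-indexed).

3

site 0, node LQ: L={C} ∪ Q={A} → {A,C} (+1)
site 0, node ALQ: A={C} ∩ LQ={A,C} → {C} (+0)
site 0, node ALQR: ALQ={C} ∪ R={A} → {A,C} (+1)
site 0, node AJLQR: ALQR={A,C} ∪ J={T} → {A,C,T} (+1)
site 0, node AHJLQR: AJLQR={A,C,T} ∩ H={C} → {C} (+0)
site 1, node LQ: L={T} ∪ Q={A} → {A,T} (+1)
site 1, node ALQ: A={A} ∩ LQ={A,T} → {A} (+0)
site 1, node ALQR: ALQ={A} ∩ R={A} → {A} (+0)
site 1, node AJLQR: ALQR={A} ∪ J={G} → {A,G} (+1)
site 1, node AHJLQR: AJLQR={A,G} ∪ H={C} → {A,C,G} (+1)
site 2, node LQ: L={A} ∪ Q={C} → {A,C} (+1)
site 2, node ALQ: A={G} ∪ LQ={A,C} → {A,C,G} (+1)
site 2, node ALQR: ALQ={A,C,G} ∩ R={G} → {G} (+0)
site 2, node AJLQR: ALQR={G} ∪ J={T} → {G,T} (+1)
site 2, node AHJLQR: AJLQR={G,T} ∪ H={A} → {A,G,T} (+1)
site 3, node LQ: L={A} ∪ Q={C} → {A,C} (+1)
site 3, node ALQ: A={C} ∩ LQ={A,C} → {C} (+0)
site 3, node ALQR: ALQ={C} ∩ R={C} → {C} (+0)
site 3, node AJLQR: ALQR={C} ∪ J={A} → {A,C} (+1)
site 3, node AHJLQR: AJLQR={A,C} ∩ H={A} → {A} (+0)
site 4, node LQ: L={G} ∪ Q={C} → {C,G} (+1)
site 4, node ALQ: A={G} ∩ LQ={C,G} → {G} (+0)
site 4, node ALQR: ALQ={G} ∪ R={C} → {C,G} (+1)
site 4, node AJLQR: ALQR={C,G} ∪ J={A} → {A,C,G} (+1)
site 4, node AHJLQR: AJLQR={A,C,G} ∩ H={G} → {G} (+0)
site 5, node LQ: L={T} ∪ Q={C} → {C,T} (+1)
site 5, node ALQ: A={T} ∩ LQ={C,T} → {T} (+0)
site 5, node ALQR: ALQ={T} ∪ R={C} → {C,T} (+1)
site 5, node AJLQR: ALQR={C,T} ∩ J={C} → {C} (+0)
site 5, node AHJLQR: AJLQR={C} ∩ H={C} → {C} (+0)
per-site changes: [3, 3, 4, 2, 3, 2]; total = 17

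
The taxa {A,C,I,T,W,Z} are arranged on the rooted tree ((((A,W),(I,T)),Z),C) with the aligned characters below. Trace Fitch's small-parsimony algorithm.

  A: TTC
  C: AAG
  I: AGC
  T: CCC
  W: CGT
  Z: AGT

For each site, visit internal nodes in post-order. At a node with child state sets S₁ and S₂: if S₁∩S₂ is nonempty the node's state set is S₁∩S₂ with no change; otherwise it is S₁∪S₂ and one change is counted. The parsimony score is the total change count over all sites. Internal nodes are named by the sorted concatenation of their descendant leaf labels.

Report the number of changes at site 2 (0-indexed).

3

AW@0: {T} ∪ {C} = {C,T} (union, +1)
IT@0: {A} ∪ {C} = {A,C} (union, +1)
AITW@0: {C,T} ∩ {A,C} = {C} (intersection, +0)
AITWZ@0: {C} ∪ {A} = {A,C} (union, +1)
ACITWZ@0: {A,C} ∩ {A} = {A} (intersection, +0)
AW@1: {T} ∪ {G} = {G,T} (union, +1)
IT@1: {G} ∪ {C} = {C,G} (union, +1)
AITW@1: {G,T} ∩ {C,G} = {G} (intersection, +0)
AITWZ@1: {G} ∩ {G} = {G} (intersection, +0)
ACITWZ@1: {G} ∪ {A} = {A,G} (union, +1)
AW@2: {C} ∪ {T} = {C,T} (union, +1)
IT@2: {C} ∩ {C} = {C} (intersection, +0)
AITW@2: {C,T} ∩ {C} = {C} (intersection, +0)
AITWZ@2: {C} ∪ {T} = {C,T} (union, +1)
ACITWZ@2: {C,T} ∪ {G} = {C,G,T} (union, +1)
per-site changes: [3, 3, 3]; total = 9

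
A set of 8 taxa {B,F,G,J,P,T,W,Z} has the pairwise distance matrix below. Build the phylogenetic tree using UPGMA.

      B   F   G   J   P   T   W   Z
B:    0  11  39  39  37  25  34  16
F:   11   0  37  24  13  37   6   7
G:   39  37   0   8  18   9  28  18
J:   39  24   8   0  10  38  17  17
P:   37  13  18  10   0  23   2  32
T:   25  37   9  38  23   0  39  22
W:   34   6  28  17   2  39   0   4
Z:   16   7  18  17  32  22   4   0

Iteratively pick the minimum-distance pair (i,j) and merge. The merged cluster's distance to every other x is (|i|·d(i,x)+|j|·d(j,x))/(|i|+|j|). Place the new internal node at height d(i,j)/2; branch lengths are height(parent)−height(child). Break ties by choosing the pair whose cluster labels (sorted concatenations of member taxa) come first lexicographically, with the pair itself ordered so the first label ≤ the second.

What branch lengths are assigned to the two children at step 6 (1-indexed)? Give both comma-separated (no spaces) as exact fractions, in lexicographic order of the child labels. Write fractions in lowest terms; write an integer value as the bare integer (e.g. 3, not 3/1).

step 1: merge (P,W) at d=2; branch lengths P→1, W→1; new cluster PW
  updated: d(B,PW)=71/2, d(F,PW)=19/2, d(G,PW)=23, d(J,PW)=27/2, d(PW,T)=31, d(PW,Z)=18
step 2: merge (F,Z) at d=7; branch lengths F→7/2, Z→7/2; new cluster FZ
  updated: d(B,FZ)=27/2, d(FZ,G)=55/2, d(FZ,J)=41/2, d(FZ,PW)=55/4, d(FZ,T)=59/2
step 3: merge (G,J) at d=8; branch lengths G→4, J→4; new cluster GJ
  updated: d(B,GJ)=39, d(FZ,GJ)=24, d(GJ,PW)=73/4, d(GJ,T)=47/2
step 4: merge (B,FZ) at d=27/2; branch lengths B→27/4, FZ→13/4; new cluster BFZ
  updated: d(BFZ,GJ)=29, d(BFZ,PW)=21, d(BFZ,T)=28
step 5: merge (GJ,PW) at d=73/4; branch lengths GJ→41/8, PW→65/8; new cluster GJPW
  updated: d(BFZ,GJPW)=25, d(GJPW,T)=109/4
step 6: merge (BFZ,GJPW) at d=25; branch lengths BFZ→23/4, GJPW→27/8; new cluster BFGJPWZ
  updated: d(BFGJPWZ,T)=193/7
step 7: merge (BFGJPWZ,T) at d=193/7; branch lengths BFGJPWZ→9/7, T→193/14; new cluster BFGJPTWZ
final tree: (((B:27/4,(F:7/2,Z:7/2):13/4):23/4,((G:4,J:4):41/8,(P:1,W:1):65/8):27/8):9/7,T:193/14)
total length: 3609/56

23/4,27/8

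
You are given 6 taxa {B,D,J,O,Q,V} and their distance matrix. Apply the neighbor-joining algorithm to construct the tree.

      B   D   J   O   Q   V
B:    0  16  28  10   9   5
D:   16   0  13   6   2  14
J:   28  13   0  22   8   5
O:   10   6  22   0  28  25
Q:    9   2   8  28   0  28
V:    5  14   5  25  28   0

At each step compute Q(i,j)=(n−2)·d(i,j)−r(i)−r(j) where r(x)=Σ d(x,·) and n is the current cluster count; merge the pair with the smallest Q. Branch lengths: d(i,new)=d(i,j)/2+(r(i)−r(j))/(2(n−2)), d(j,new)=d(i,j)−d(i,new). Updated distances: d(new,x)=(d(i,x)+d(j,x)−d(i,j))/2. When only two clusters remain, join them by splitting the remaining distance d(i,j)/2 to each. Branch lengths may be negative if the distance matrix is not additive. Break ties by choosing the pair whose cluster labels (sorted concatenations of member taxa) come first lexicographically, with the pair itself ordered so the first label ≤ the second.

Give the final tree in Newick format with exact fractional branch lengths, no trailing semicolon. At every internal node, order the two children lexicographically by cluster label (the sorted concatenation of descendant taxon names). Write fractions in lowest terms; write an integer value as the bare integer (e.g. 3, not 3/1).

((((B:7/3,O:23/3):9/2,(J:19/8,V:21/8):8):17/4,D:-2):2,Q:2)

iteration 1: select J,V (d=5, Q=-133); attach at lengths (19/8, 21/8); label the merged cluster JV
  updated: d(B,JV)=14, d(D,JV)=11, d(JV,O)=21, d(JV,Q)=31/2
iteration 2: select B,O (d=10, Q=-84); attach at lengths (7/3, 23/3); label the merged cluster BO
  updated: d(BO,D)=6, d(BO,JV)=25/2, d(BO,Q)=27/2
iteration 3: select BO,JV (d=25/2, Q=-46); attach at lengths (9/2, 8); label the merged cluster BJOV
  updated: d(BJOV,D)=9/4, d(BJOV,Q)=33/4
iteration 4: select BJOV,D (d=9/4, Q=-25/2); attach at lengths (17/4, -2); label the merged cluster BDJOV
  updated: d(BDJOV,Q)=4
iteration 5: select BDJOV,Q (d=4); attach at lengths (2, 2); label the merged cluster BDJOQV
final tree: ((((B:7/3,O:23/3):9/2,(J:19/8,V:21/8):8):17/4,D:-2):2,Q:2)
total length: 135/4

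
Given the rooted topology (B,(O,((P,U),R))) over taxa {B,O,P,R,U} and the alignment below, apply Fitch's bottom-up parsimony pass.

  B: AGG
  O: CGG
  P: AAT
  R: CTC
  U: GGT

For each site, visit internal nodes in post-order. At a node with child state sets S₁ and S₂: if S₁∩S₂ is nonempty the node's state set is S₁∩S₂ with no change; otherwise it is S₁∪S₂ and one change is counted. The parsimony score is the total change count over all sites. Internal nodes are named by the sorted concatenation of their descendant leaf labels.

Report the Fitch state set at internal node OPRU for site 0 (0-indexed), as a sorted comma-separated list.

C

site 0, node PU: P={A} ∪ U={G} → {A,G} (+1)
site 0, node PRU: PU={A,G} ∪ R={C} → {A,C,G} (+1)
site 0, node OPRU: O={C} ∩ PRU={A,C,G} → {C} (+0)
site 0, node BOPRU: B={A} ∪ OPRU={C} → {A,C} (+1)
site 1, node PU: P={A} ∪ U={G} → {A,G} (+1)
site 1, node PRU: PU={A,G} ∪ R={T} → {A,G,T} (+1)
site 1, node OPRU: O={G} ∩ PRU={A,G,T} → {G} (+0)
site 1, node BOPRU: B={G} ∩ OPRU={G} → {G} (+0)
site 2, node PU: P={T} ∩ U={T} → {T} (+0)
site 2, node PRU: PU={T} ∪ R={C} → {C,T} (+1)
site 2, node OPRU: O={G} ∪ PRU={C,T} → {C,G,T} (+1)
site 2, node BOPRU: B={G} ∩ OPRU={C,G,T} → {G} (+0)
per-site changes: [3, 2, 2]; total = 7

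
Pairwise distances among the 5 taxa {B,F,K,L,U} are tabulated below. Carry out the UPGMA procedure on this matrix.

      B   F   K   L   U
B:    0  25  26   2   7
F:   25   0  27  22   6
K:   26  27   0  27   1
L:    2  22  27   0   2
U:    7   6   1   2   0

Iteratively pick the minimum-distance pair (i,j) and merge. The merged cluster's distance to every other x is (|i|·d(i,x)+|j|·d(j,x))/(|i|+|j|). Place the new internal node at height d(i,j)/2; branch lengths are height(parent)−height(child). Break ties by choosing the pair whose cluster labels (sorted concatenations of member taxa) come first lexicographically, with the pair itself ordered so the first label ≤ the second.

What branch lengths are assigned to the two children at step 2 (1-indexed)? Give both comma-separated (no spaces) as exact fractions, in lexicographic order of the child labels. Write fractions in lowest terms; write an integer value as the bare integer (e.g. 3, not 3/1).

1,1

step 1: merge (K,U) at d=1; branch lengths K→1/2, U→1/2; new cluster KU
  updated: d(B,KU)=33/2, d(F,KU)=33/2, d(KU,L)=29/2
step 2: merge (B,L) at d=2; branch lengths B→1, L→1; new cluster BL
  updated: d(BL,F)=47/2, d(BL,KU)=31/2
step 3: merge (BL,KU) at d=31/2; branch lengths BL→27/4, KU→29/4; new cluster BKLU
  updated: d(BKLU,F)=20
step 4: merge (BKLU,F) at d=20; branch lengths BKLU→9/4, F→10; new cluster BFKLU
final tree: (((B:1,L:1):27/4,(K:1/2,U:1/2):29/4):9/4,F:10)
total length: 117/4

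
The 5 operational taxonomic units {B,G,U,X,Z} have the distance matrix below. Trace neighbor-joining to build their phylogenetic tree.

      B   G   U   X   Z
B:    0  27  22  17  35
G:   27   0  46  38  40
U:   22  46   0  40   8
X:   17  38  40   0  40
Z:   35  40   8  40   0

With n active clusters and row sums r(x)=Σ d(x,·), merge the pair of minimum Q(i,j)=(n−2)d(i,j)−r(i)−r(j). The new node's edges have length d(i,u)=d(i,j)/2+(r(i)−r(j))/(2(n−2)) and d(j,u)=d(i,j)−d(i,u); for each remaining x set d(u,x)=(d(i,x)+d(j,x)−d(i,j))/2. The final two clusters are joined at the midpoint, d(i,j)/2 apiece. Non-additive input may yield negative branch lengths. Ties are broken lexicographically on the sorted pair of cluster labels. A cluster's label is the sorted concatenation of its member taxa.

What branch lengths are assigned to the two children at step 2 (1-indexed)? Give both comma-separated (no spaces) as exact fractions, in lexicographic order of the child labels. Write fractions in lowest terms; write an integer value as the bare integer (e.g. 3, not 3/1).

23/8,113/8

step 1: merge (U,Z) at d=8, Q=-215; branch lengths U→17/6, Z→31/6; new cluster UZ
  updated: d(B,UZ)=49/2, d(G,UZ)=39, d(UZ,X)=36
step 2: merge (B,X) at d=17, Q=-251/2; branch lengths B→23/8, X→113/8; new cluster BX
  updated: d(BX,G)=24, d(BX,UZ)=87/4
step 3: merge (BX,G) at d=24, Q=-339/4; branch lengths BX→27/8, G→165/8; new cluster BGX
  updated: d(BGX,UZ)=147/8
step 4: merge (BGX,UZ) at d=147/8; branch lengths BGX→147/16, UZ→147/16; new cluster BGUXZ
final tree: (((B:23/8,X:113/8):27/8,G:165/8):147/16,(U:17/6,Z:31/6):147/16)
total length: 539/8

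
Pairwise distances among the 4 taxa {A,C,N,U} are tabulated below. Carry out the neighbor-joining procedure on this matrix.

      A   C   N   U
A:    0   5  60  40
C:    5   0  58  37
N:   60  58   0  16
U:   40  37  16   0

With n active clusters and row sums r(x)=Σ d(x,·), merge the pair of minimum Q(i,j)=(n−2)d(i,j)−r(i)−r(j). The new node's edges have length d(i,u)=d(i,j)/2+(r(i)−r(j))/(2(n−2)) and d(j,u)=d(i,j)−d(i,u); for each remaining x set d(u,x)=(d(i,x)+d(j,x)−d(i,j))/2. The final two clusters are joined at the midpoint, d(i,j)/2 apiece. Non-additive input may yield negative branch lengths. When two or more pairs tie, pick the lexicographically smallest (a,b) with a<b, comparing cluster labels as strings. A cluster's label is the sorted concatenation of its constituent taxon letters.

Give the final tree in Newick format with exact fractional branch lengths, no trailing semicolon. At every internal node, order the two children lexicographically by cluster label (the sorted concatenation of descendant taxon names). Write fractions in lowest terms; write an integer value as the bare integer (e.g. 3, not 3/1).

iteration 1: select A,C (d=5, Q=-195); attach at lengths (15/4, 5/4); label the merged cluster AC
  updated: d(AC,N)=113/2, d(AC,U)=36
iteration 2: select AC,N (d=113/2, Q=-217/2); attach at lengths (153/4, 73/4); label the merged cluster ACN
  updated: d(ACN,U)=-9/4
iteration 3: select ACN,U (d=-9/4); attach at lengths (-9/8, -9/8); label the merged cluster ACNU
final tree: (((A:15/4,C:5/4):153/4,N:73/4):-9/8,U:-9/8)
total length: 237/4

(((A:15/4,C:5/4):153/4,N:73/4):-9/8,U:-9/8)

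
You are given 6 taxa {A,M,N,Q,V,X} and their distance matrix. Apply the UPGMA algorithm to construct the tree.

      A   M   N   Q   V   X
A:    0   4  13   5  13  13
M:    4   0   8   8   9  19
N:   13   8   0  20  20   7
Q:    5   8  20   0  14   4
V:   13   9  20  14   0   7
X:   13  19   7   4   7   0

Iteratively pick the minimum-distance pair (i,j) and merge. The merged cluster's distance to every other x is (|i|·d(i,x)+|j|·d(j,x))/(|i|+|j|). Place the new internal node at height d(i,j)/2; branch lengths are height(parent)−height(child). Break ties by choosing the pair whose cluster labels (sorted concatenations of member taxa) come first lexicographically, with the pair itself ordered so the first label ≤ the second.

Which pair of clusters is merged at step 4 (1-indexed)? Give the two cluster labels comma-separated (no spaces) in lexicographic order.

step 1: merge (A,M) at d=4; branch lengths A→2, M→2; new cluster AM
  updated: d(AM,N)=21/2, d(AM,Q)=13/2, d(AM,V)=11, d(AM,X)=16
step 2: merge (Q,X) at d=4; branch lengths Q→2, X→2; new cluster QX
  updated: d(AM,QX)=45/4, d(N,QX)=27/2, d(QX,V)=21/2
step 3: merge (AM,N) at d=21/2; branch lengths AM→13/4, N→21/4; new cluster AMN
  updated: d(AMN,QX)=12, d(AMN,V)=14
step 4: merge (QX,V) at d=21/2; branch lengths QX→13/4, V→21/4; new cluster QVX
  updated: d(AMN,QVX)=38/3
step 5: merge (AMN,QVX) at d=38/3; branch lengths AMN→13/12, QVX→13/12; new cluster AMNQVX
final tree: (((A:2,M:2):13/4,N:21/4):13/12,((Q:2,X:2):13/4,V:21/4):13/12)
total length: 163/6

QX,V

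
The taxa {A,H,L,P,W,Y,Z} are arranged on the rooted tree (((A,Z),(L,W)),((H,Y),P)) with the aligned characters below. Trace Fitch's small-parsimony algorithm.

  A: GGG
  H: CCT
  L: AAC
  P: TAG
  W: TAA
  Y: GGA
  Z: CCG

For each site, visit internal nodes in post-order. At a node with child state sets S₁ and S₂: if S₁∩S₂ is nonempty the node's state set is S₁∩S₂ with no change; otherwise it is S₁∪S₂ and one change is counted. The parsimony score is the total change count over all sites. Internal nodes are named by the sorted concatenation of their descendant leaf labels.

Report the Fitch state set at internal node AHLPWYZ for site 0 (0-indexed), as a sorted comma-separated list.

site 0, node AZ: A={G} ∪ Z={C} → {C,G} (+1)
site 0, node LW: L={A} ∪ W={T} → {A,T} (+1)
site 0, node ALWZ: AZ={C,G} ∪ LW={A,T} → {A,C,G,T} (+1)
site 0, node HY: H={C} ∪ Y={G} → {C,G} (+1)
site 0, node HPY: HY={C,G} ∪ P={T} → {C,G,T} (+1)
site 0, node AHLPWYZ: ALWZ={A,C,G,T} ∩ HPY={C,G,T} → {C,G,T} (+0)
site 1, node AZ: A={G} ∪ Z={C} → {C,G} (+1)
site 1, node LW: L={A} ∩ W={A} → {A} (+0)
site 1, node ALWZ: AZ={C,G} ∪ LW={A} → {A,C,G} (+1)
site 1, node HY: H={C} ∪ Y={G} → {C,G} (+1)
site 1, node HPY: HY={C,G} ∪ P={A} → {A,C,G} (+1)
site 1, node AHLPWYZ: ALWZ={A,C,G} ∩ HPY={A,C,G} → {A,C,G} (+0)
site 2, node AZ: A={G} ∩ Z={G} → {G} (+0)
site 2, node LW: L={C} ∪ W={A} → {A,C} (+1)
site 2, node ALWZ: AZ={G} ∪ LW={A,C} → {A,C,G} (+1)
site 2, node HY: H={T} ∪ Y={A} → {A,T} (+1)
site 2, node HPY: HY={A,T} ∪ P={G} → {A,G,T} (+1)
site 2, node AHLPWYZ: ALWZ={A,C,G} ∩ HPY={A,G,T} → {A,G} (+0)
per-site changes: [5, 4, 4]; total = 13

C,G,T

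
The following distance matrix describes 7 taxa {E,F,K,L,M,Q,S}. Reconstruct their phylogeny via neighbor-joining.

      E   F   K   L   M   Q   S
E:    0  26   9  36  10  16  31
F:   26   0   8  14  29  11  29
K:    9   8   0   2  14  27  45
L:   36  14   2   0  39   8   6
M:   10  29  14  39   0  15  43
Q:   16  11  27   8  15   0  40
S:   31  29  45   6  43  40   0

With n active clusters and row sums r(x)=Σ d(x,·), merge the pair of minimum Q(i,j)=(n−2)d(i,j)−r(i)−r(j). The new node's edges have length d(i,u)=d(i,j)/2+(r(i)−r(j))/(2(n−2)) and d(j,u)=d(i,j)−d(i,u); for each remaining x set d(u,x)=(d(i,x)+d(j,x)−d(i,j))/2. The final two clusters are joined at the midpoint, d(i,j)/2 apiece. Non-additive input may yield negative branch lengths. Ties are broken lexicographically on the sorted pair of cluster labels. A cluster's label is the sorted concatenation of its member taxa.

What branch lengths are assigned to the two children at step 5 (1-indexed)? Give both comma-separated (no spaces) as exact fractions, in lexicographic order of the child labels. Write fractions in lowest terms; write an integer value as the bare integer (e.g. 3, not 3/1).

1. join L+S (d=6, Q=-269) ⇒ LS; edges |L|=-59/10, |S|=119/10
  updated: d(E,LS)=61/2, d(F,LS)=37/2, d(K,LS)=41/2, d(LS,M)=38, d(LS,Q)=21
2. join E+M (d=10, Q=-315/2) ⇒ EM; edges |E|=51/16, |M|=109/16
  updated: d(EM,F)=45/2, d(EM,K)=13/2, d(EM,LS)=117/4, d(EM,Q)=21/2
3. join EM+K (d=13/2, Q=-445/4) ⇒ EKM; edges |EM|=35/8, |K|=17/8
  updated: d(EKM,F)=12, d(EKM,LS)=173/8, d(EKM,Q)=31/2
4. join EKM+LS (d=173/8, Q=-67) ⇒ EKLMS; edges |EKM|=125/16, |LS|=221/16
  updated: d(EKLMS,F)=71/16, d(EKLMS,Q)=119/16
5. join EKLMS+F (d=71/16, Q=-183/8) ⇒ EFKLMS; edges |EKLMS|=7/16, |F|=4
  updated: d(EFKLMS,Q)=7
6. join EFKLMS+Q (d=7) ⇒ EFKLMQS; edges |EFKLMS|=7/2, |Q|=7/2
final tree: (((((E:51/16,M:109/16):35/8,K:17/8):125/16,(L:-59/10,S:119/10):221/16):7/16,F:4):7/2,Q:7/2)
total length: 889/16

7/16,4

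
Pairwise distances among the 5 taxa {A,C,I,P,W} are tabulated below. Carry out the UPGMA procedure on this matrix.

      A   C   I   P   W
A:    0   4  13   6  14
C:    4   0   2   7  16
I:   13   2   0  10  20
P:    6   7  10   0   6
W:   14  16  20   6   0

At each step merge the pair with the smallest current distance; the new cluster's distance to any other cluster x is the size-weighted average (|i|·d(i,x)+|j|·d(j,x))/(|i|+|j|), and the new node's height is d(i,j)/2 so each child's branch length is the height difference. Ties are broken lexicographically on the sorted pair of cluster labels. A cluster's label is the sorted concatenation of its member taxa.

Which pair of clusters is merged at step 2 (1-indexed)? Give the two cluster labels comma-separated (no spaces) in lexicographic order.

iteration 1: select C,I (d=2); attach at lengths (1, 1); label the merged cluster CI
  updated: d(A,CI)=17/2, d(CI,P)=17/2, d(CI,W)=18
iteration 2: select A,P (d=6); attach at lengths (3, 3); label the merged cluster AP
  updated: d(AP,CI)=17/2, d(AP,W)=10
iteration 3: select AP,CI (d=17/2); attach at lengths (5/4, 13/4); label the merged cluster ACIP
  updated: d(ACIP,W)=14
iteration 4: select ACIP,W (d=14); attach at lengths (11/4, 7); label the merged cluster ACIPW
final tree: (((A:3,P:3):5/4,(C:1,I:1):13/4):11/4,W:7)
total length: 89/4

A,P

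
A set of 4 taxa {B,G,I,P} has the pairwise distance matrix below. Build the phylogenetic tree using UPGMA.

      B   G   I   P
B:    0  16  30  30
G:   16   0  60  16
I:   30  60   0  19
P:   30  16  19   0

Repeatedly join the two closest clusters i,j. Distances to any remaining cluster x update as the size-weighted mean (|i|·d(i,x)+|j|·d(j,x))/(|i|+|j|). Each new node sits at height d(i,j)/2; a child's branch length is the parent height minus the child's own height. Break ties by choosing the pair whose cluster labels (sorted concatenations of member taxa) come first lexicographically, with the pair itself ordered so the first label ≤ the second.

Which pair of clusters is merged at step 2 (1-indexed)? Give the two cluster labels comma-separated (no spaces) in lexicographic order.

I,P

step 1: merge (B,G) at d=16; branch lengths B→8, G→8; new cluster BG
  updated: d(BG,I)=45, d(BG,P)=23
step 2: merge (I,P) at d=19; branch lengths I→19/2, P→19/2; new cluster IP
  updated: d(BG,IP)=34
step 3: merge (BG,IP) at d=34; branch lengths BG→9, IP→15/2; new cluster BGIP
final tree: ((B:8,G:8):9,(I:19/2,P:19/2):15/2)
total length: 103/2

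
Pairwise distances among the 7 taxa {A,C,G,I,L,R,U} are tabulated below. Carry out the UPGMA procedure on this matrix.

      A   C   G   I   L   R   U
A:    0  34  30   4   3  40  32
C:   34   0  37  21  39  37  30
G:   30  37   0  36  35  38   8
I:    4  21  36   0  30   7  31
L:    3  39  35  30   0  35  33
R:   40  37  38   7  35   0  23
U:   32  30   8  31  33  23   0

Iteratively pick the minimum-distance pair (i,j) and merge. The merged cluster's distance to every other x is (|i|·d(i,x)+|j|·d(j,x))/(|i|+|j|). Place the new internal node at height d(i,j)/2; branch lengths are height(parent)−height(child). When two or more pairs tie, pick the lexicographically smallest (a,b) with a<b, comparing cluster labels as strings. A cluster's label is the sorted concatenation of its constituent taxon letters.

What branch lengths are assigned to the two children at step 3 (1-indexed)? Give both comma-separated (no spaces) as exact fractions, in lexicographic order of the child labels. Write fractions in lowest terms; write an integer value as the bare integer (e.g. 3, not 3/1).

step 1: merge (A,L) at d=3; branch lengths A→3/2, L→3/2; new cluster AL
  updated: d(AL,C)=73/2, d(AL,G)=65/2, d(AL,I)=17, d(AL,R)=75/2, d(AL,U)=65/2
step 2: merge (I,R) at d=7; branch lengths I→7/2, R→7/2; new cluster IR
  updated: d(AL,IR)=109/4, d(C,IR)=29, d(G,IR)=37, d(IR,U)=27
step 3: merge (G,U) at d=8; branch lengths G→4, U→4; new cluster GU
  updated: d(AL,GU)=65/2, d(C,GU)=67/2, d(GU,IR)=32
step 4: merge (AL,IR) at d=109/4; branch lengths AL→97/8, IR→81/8; new cluster AILR
  updated: d(AILR,C)=131/4, d(AILR,GU)=129/4
step 5: merge (AILR,GU) at d=129/4; branch lengths AILR→5/2, GU→97/8; new cluster AGILRU
  updated: d(AGILRU,C)=33
step 6: merge (AGILRU,C) at d=33; branch lengths AGILRU→3/8, C→33/2; new cluster ACGILRU
final tree: ((((A:3/2,L:3/2):97/8,(I:7/2,R:7/2):81/8):5/2,(G:4,U:4):97/8):3/8,C:33/2)
total length: 287/4

4,4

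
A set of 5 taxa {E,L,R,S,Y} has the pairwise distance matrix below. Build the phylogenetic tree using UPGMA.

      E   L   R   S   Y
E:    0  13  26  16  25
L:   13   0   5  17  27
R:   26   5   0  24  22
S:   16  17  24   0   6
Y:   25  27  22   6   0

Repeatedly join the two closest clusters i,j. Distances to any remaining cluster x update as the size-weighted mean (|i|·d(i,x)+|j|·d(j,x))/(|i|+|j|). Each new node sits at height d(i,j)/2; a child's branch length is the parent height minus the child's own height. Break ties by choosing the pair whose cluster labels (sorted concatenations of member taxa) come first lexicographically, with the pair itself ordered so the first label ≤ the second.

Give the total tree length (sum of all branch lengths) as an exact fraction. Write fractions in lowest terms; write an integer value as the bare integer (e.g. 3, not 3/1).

1. join L+R (d=5) ⇒ LR; edges |L|=5/2, |R|=5/2
  updated: d(E,LR)=39/2, d(LR,S)=41/2, d(LR,Y)=49/2
2. join S+Y (d=6) ⇒ SY; edges |S|=3, |Y|=3
  updated: d(E,SY)=41/2, d(LR,SY)=45/2
3. join E+LR (d=39/2) ⇒ ELR; edges |E|=39/4, |LR|=29/4
  updated: d(ELR,SY)=131/6
4. join ELR+SY (d=131/6) ⇒ ELRSY; edges |ELR|=7/6, |SY|=95/12
final tree: ((E:39/4,(L:5/2,R:5/2):29/4):7/6,(S:3,Y:3):95/12)
total length: 445/12

445/12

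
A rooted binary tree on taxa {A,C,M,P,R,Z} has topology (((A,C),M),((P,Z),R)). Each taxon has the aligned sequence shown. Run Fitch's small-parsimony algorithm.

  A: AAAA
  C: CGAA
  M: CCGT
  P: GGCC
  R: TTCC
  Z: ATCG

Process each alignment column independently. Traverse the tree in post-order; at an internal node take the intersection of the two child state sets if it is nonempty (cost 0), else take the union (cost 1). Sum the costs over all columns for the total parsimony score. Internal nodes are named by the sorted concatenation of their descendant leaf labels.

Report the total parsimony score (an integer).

13

site 0, node AC: A={A} ∪ C={C} → {A,C} (+1)
site 0, node ACM: AC={A,C} ∩ M={C} → {C} (+0)
site 0, node PZ: P={G} ∪ Z={A} → {A,G} (+1)
site 0, node PRZ: PZ={A,G} ∪ R={T} → {A,G,T} (+1)
site 0, node ACMPRZ: ACM={C} ∪ PRZ={A,G,T} → {A,C,G,T} (+1)
site 1, node AC: A={A} ∪ C={G} → {A,G} (+1)
site 1, node ACM: AC={A,G} ∪ M={C} → {A,C,G} (+1)
site 1, node PZ: P={G} ∪ Z={T} → {G,T} (+1)
site 1, node PRZ: PZ={G,T} ∩ R={T} → {T} (+0)
site 1, node ACMPRZ: ACM={A,C,G} ∪ PRZ={T} → {A,C,G,T} (+1)
site 2, node AC: A={A} ∩ C={A} → {A} (+0)
site 2, node ACM: AC={A} ∪ M={G} → {A,G} (+1)
site 2, node PZ: P={C} ∩ Z={C} → {C} (+0)
site 2, node PRZ: PZ={C} ∩ R={C} → {C} (+0)
site 2, node ACMPRZ: ACM={A,G} ∪ PRZ={C} → {A,C,G} (+1)
site 3, node AC: A={A} ∩ C={A} → {A} (+0)
site 3, node ACM: AC={A} ∪ M={T} → {A,T} (+1)
site 3, node PZ: P={C} ∪ Z={G} → {C,G} (+1)
site 3, node PRZ: PZ={C,G} ∩ R={C} → {C} (+0)
site 3, node ACMPRZ: ACM={A,T} ∪ PRZ={C} → {A,C,T} (+1)
per-site changes: [4, 4, 2, 3]; total = 13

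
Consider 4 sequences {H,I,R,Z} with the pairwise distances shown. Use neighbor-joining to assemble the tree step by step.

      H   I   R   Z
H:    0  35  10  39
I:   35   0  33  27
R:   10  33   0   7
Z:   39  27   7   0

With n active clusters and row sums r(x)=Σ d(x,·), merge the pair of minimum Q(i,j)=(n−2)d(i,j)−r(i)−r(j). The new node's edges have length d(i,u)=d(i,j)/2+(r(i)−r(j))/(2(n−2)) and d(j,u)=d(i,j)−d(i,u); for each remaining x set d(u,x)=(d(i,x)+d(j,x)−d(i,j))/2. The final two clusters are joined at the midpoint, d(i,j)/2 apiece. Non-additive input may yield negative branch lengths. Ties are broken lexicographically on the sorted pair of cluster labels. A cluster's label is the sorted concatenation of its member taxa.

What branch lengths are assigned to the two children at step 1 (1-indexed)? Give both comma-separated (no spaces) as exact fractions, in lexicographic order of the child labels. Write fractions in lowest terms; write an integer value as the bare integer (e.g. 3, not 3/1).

iteration 1: select H,R (d=10, Q=-114); attach at lengths (27/2, -7/2); label the merged cluster HR
  updated: d(HR,I)=29, d(HR,Z)=18
iteration 2: select HR,I (d=29, Q=-74); attach at lengths (10, 19); label the merged cluster HIR
  updated: d(HIR,Z)=8
iteration 3: select HIR,Z (d=8); attach at lengths (4, 4); label the merged cluster HIRZ
final tree: (((H:27/2,R:-7/2):10,I:19):4,Z:4)
total length: 47

27/2,-7/2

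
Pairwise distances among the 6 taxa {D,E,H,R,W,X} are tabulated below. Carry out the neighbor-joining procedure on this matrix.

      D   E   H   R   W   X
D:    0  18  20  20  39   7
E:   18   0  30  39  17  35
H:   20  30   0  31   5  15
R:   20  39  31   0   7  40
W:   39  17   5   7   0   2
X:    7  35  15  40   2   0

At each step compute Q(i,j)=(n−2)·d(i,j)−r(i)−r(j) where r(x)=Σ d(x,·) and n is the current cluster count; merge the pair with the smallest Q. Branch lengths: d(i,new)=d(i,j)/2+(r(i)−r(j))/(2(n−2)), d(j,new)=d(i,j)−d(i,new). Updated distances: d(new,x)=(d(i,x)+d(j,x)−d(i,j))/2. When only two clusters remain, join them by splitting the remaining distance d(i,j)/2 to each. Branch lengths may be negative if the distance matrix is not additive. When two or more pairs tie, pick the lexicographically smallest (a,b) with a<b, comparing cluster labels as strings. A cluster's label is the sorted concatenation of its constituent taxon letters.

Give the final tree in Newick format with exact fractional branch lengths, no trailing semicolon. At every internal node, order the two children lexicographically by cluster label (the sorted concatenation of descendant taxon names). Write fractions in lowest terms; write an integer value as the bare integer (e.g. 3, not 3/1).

iteration 1: select R,W (d=7, Q=-179); attach at lengths (95/8, -39/8); label the merged cluster RW
  updated: d(D,RW)=26, d(E,RW)=49/2, d(H,RW)=29/2, d(RW,X)=35/2
iteration 2: select D,E (d=18, Q=-249/2); attach at lengths (35/12, 181/12); label the merged cluster DE
  updated: d(DE,H)=16, d(DE,RW)=65/4, d(DE,X)=12
iteration 3: select DE,X (d=12, Q=-259/4); attach at lengths (95/16, 97/16); label the merged cluster DEX
  updated: d(DEX,H)=19/2, d(DEX,RW)=87/8
iteration 4: select DEX,H (d=19/2, Q=-279/8); attach at lengths (47/16, 105/16); label the merged cluster DEHX
  updated: d(DEHX,RW)=127/16
iteration 5: select DEHX,RW (d=127/16); attach at lengths (127/32, 127/32); label the merged cluster DEHRWX
final tree: ((((D:35/12,E:181/12):95/16,X:97/16):47/16,H:105/16):127/32,(R:95/8,W:-39/8):127/32)
total length: 871/16

((((D:35/12,E:181/12):95/16,X:97/16):47/16,H:105/16):127/32,(R:95/8,W:-39/8):127/32)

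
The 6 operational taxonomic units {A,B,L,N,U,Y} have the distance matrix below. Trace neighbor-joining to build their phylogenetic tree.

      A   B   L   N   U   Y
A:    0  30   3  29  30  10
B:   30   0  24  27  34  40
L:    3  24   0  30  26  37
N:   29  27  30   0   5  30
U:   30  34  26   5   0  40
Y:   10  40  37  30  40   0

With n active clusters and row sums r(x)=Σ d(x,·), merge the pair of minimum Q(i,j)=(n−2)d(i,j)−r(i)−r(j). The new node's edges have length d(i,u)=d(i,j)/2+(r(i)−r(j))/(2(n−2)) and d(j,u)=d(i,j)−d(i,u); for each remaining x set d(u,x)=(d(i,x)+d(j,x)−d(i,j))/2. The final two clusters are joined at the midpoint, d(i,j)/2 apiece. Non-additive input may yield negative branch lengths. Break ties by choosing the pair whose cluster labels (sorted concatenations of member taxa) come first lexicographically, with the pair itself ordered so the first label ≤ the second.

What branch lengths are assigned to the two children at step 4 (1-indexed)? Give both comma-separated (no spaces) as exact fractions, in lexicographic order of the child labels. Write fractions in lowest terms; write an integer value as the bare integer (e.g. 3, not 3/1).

73/16,239/16

1. join N+U (d=5, Q=-236) ⇒ NU; edges |N|=3/4, |U|=17/4
  updated: d(A,NU)=27, d(B,NU)=28, d(L,NU)=51/2, d(NU,Y)=65/2
2. join A+Y (d=10, Q=-319/2) ⇒ AY; edges |A|=-13/4, |Y|=53/4
  updated: d(AY,B)=30, d(AY,L)=15, d(AY,NU)=99/4
3. join AY+L (d=15, Q=-417/4) ⇒ ALY; edges |AY|=141/16, |L|=99/16
  updated: d(ALY,B)=39/2, d(ALY,NU)=141/8
4. join ALY+B (d=39/2, Q=-521/8) ⇒ ABLY; edges |ALY|=73/16, |B|=239/16
  updated: d(ABLY,NU)=209/16
5. join ABLY+NU (d=209/16) ⇒ ABLNUY; edges |ABLY|=209/32, |NU|=209/32
final tree: ((((A:-13/4,Y:53/4):141/16,L:99/16):73/16,B:239/16):209/32,(N:3/4,U:17/4):209/32)
total length: 1001/16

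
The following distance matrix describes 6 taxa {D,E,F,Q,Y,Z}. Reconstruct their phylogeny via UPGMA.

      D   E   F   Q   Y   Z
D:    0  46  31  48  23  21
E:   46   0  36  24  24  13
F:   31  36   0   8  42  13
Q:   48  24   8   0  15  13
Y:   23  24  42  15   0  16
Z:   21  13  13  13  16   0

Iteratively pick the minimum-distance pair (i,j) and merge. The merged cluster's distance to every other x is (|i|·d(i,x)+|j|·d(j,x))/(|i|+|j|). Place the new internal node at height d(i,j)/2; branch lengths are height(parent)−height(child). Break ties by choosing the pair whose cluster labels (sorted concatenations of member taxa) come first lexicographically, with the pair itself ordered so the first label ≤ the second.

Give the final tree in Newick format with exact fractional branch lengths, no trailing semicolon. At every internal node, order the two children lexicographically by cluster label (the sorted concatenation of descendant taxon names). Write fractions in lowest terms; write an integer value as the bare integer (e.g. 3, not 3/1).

1. join F+Q (d=8) ⇒ FQ; edges |F|=4, |Q|=4
  updated: d(D,FQ)=79/2, d(E,FQ)=30, d(FQ,Y)=57/2, d(FQ,Z)=13
2. join E+Z (d=13) ⇒ EZ; edges |E|=13/2, |Z|=13/2
  updated: d(D,EZ)=67/2, d(EZ,FQ)=43/2, d(EZ,Y)=20
3. join EZ+Y (d=20) ⇒ EYZ; edges |EZ|=7/2, |Y|=10
  updated: d(D,EYZ)=30, d(EYZ,FQ)=143/6
4. join EYZ+FQ (d=143/6) ⇒ EFQYZ; edges |EYZ|=23/12, |FQ|=95/12
  updated: d(D,EFQYZ)=169/5
5. join D+EFQYZ (d=169/5) ⇒ DEFQYZ; edges |D|=169/10, |EFQYZ|=299/60
final tree: (D:169/10,(((E:13/2,Z:13/2):7/2,Y:10):23/12,(F:4,Q:4):95/12):299/60)
total length: 3973/60

(D:169/10,(((E:13/2,Z:13/2):7/2,Y:10):23/12,(F:4,Q:4):95/12):299/60)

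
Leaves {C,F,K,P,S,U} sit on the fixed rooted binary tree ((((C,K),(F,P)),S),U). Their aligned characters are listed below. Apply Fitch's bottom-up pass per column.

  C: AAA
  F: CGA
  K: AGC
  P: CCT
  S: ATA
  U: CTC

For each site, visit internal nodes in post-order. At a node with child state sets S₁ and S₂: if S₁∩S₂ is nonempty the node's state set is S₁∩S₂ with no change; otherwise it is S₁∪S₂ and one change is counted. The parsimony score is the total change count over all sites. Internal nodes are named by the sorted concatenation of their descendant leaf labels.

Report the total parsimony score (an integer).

8

[col 0] CK: children C:{A}, K:{A} ∩→ {A}; cost 0
[col 0] FP: children F:{C}, P:{C} ∩→ {C}; cost 0
[col 0] CFKP: children CK:{A}, FP:{C} ∪→ {A,C}; cost 1
[col 0] CFKPS: children CFKP:{A,C}, S:{A} ∩→ {A}; cost 0
[col 0] CFKPSU: children CFKPS:{A}, U:{C} ∪→ {A,C}; cost 1
[col 1] CK: children C:{A}, K:{G} ∪→ {A,G}; cost 1
[col 1] FP: children F:{G}, P:{C} ∪→ {C,G}; cost 1
[col 1] CFKP: children CK:{A,G}, FP:{C,G} ∩→ {G}; cost 0
[col 1] CFKPS: children CFKP:{G}, S:{T} ∪→ {G,T}; cost 1
[col 1] CFKPSU: children CFKPS:{G,T}, U:{T} ∩→ {T}; cost 0
[col 2] CK: children C:{A}, K:{C} ∪→ {A,C}; cost 1
[col 2] FP: children F:{A}, P:{T} ∪→ {A,T}; cost 1
[col 2] CFKP: children CK:{A,C}, FP:{A,T} ∩→ {A}; cost 0
[col 2] CFKPS: children CFKP:{A}, S:{A} ∩→ {A}; cost 0
[col 2] CFKPSU: children CFKPS:{A}, U:{C} ∪→ {A,C}; cost 1
per-site changes: [2, 3, 3]; total = 8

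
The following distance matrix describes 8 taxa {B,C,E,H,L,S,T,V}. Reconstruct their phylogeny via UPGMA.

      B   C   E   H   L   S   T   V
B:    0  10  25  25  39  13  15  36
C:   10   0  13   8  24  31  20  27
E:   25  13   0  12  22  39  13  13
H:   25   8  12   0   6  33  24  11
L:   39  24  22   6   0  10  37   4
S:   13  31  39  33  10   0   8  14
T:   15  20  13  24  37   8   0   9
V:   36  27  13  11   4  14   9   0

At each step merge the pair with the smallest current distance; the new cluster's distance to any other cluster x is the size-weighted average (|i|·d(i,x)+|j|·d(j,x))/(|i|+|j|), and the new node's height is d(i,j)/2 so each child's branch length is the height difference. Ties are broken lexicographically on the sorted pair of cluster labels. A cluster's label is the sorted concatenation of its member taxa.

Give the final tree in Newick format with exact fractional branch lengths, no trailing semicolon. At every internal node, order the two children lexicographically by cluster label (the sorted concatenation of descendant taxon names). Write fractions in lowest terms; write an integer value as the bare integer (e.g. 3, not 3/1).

1. join L+V (d=4) ⇒ LV; edges |L|=2, |V|=2
  updated: d(B,LV)=75/2, d(C,LV)=51/2, d(E,LV)=35/2, d(H,LV)=17/2, d(LV,S)=12, d(LV,T)=23
2. join C+H (d=8) ⇒ CH; edges |C|=4, |H|=4
  updated: d(B,CH)=35/2, d(CH,E)=25/2, d(CH,LV)=17, d(CH,S)=32, d(CH,T)=22
3. join S+T (d=8) ⇒ ST; edges |S|=4, |T|=4
  updated: d(B,ST)=14, d(CH,ST)=27, d(E,ST)=26, d(LV,ST)=35/2
4. join CH+E (d=25/2) ⇒ CEH; edges |CH|=9/4, |E|=25/4
  updated: d(B,CEH)=20, d(CEH,LV)=103/6, d(CEH,ST)=80/3
5. join B+ST (d=14) ⇒ BST; edges |B|=7, |ST|=3
  updated: d(BST,CEH)=220/9, d(BST,LV)=145/6
6. join CEH+LV (d=103/6) ⇒ CEHLV; edges |CEH|=7/3, |LV|=79/12
  updated: d(BST,CEHLV)=73/3
7. join BST+CEHLV (d=73/3) ⇒ BCEHLSTV; edges |BST|=31/6, |CEHLV|=43/12
final tree: ((B:7,(S:4,T:4):3):31/6,(((C:4,H:4):9/4,E:25/4):7/3,(L:2,V:2):79/12):43/12)
total length: 337/6

((B:7,(S:4,T:4):3):31/6,(((C:4,H:4):9/4,E:25/4):7/3,(L:2,V:2):79/12):43/12)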